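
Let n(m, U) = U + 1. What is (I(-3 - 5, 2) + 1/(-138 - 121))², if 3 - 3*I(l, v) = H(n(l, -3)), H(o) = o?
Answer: 1669264/603729 ≈ 2.7649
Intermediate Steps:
n(m, U) = 1 + U
I(l, v) = 5/3 (I(l, v) = 1 - (1 - 3)/3 = 1 - ⅓*(-2) = 1 + ⅔ = 5/3)
(I(-3 - 5, 2) + 1/(-138 - 121))² = (5/3 + 1/(-138 - 121))² = (5/3 + 1/(-259))² = (5/3 - 1/259)² = (1292/777)² = 1669264/603729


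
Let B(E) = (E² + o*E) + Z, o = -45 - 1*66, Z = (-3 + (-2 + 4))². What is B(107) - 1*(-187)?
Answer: -240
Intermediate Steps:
Z = 1 (Z = (-3 + 2)² = (-1)² = 1)
o = -111 (o = -45 - 66 = -111)
B(E) = 1 + E² - 111*E (B(E) = (E² - 111*E) + 1 = 1 + E² - 111*E)
B(107) - 1*(-187) = (1 + 107² - 111*107) - 1*(-187) = (1 + 11449 - 11877) + 187 = -427 + 187 = -240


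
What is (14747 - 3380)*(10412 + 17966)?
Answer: 322572726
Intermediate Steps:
(14747 - 3380)*(10412 + 17966) = 11367*28378 = 322572726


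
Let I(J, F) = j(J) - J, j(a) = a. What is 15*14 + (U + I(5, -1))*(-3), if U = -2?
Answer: 216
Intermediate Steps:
I(J, F) = 0 (I(J, F) = J - J = 0)
15*14 + (U + I(5, -1))*(-3) = 15*14 + (-2 + 0)*(-3) = 210 - 2*(-3) = 210 + 6 = 216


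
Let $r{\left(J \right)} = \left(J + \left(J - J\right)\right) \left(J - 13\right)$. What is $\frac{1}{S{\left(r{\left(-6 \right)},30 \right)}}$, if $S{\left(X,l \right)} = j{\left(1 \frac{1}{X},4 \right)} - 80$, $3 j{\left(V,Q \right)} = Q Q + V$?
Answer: $- \frac{342}{25535} \approx -0.013393$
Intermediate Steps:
$r{\left(J \right)} = J \left(-13 + J\right)$ ($r{\left(J \right)} = \left(J + 0\right) \left(-13 + J\right) = J \left(-13 + J\right)$)
$j{\left(V,Q \right)} = \frac{V}{3} + \frac{Q^{2}}{3}$ ($j{\left(V,Q \right)} = \frac{Q Q + V}{3} = \frac{Q^{2} + V}{3} = \frac{V + Q^{2}}{3} = \frac{V}{3} + \frac{Q^{2}}{3}$)
$S{\left(X,l \right)} = - \frac{224}{3} + \frac{1}{3 X}$ ($S{\left(X,l \right)} = \left(\frac{1 \frac{1}{X}}{3} + \frac{4^{2}}{3}\right) - 80 = \left(\frac{1}{3 X} + \frac{1}{3} \cdot 16\right) - 80 = \left(\frac{1}{3 X} + \frac{16}{3}\right) - 80 = \left(\frac{16}{3} + \frac{1}{3 X}\right) - 80 = - \frac{224}{3} + \frac{1}{3 X}$)
$\frac{1}{S{\left(r{\left(-6 \right)},30 \right)}} = \frac{1}{\frac{1}{3} \frac{1}{\left(-6\right) \left(-13 - 6\right)} \left(1 - 224 \left(- 6 \left(-13 - 6\right)\right)\right)} = \frac{1}{\frac{1}{3} \frac{1}{\left(-6\right) \left(-19\right)} \left(1 - 224 \left(\left(-6\right) \left(-19\right)\right)\right)} = \frac{1}{\frac{1}{3} \cdot \frac{1}{114} \left(1 - 25536\right)} = \frac{1}{\frac{1}{3} \cdot \frac{1}{114} \left(-25535\right)} = \frac{1}{- \frac{25535}{342}} = - \frac{342}{25535}$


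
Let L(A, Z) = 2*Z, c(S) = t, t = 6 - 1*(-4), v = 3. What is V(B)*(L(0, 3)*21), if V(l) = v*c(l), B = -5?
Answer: 3780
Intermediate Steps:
t = 10 (t = 6 + 4 = 10)
c(S) = 10
V(l) = 30 (V(l) = 3*10 = 30)
V(B)*(L(0, 3)*21) = 30*((2*3)*21) = 30*(6*21) = 30*126 = 3780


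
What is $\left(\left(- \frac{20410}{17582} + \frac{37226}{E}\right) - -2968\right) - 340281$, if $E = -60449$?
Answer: $- \frac{179251487159578}{531407159} \approx -3.3732 \cdot 10^{5}$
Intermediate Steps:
$\left(\left(- \frac{20410}{17582} + \frac{37226}{E}\right) - -2968\right) - 340281 = \left(\left(- \frac{20410}{17582} + \frac{37226}{-60449}\right) - -2968\right) - 340281 = \left(\left(\left(-20410\right) \frac{1}{17582} + 37226 \left(- \frac{1}{60449}\right)\right) + 2968\right) - 340281 = \left(\left(- \frac{10205}{8791} - \frac{37226}{60449}\right) + 2968\right) - 340281 = \left(- \frac{944135811}{531407159} + 2968\right) - 340281 = \frac{1576272312101}{531407159} - 340281 = - \frac{179251487159578}{531407159}$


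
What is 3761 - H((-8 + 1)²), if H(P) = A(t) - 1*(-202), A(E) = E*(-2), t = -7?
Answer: 3545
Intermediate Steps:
A(E) = -2*E
H(P) = 216 (H(P) = -2*(-7) - 1*(-202) = 14 + 202 = 216)
3761 - H((-8 + 1)²) = 3761 - 1*216 = 3761 - 216 = 3545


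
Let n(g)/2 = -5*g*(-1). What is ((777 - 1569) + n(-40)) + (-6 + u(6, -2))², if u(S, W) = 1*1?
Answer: -1167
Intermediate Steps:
u(S, W) = 1
n(g) = 10*g (n(g) = 2*(-5*g*(-1)) = 2*(5*g) = 10*g)
((777 - 1569) + n(-40)) + (-6 + u(6, -2))² = ((777 - 1569) + 10*(-40)) + (-6 + 1)² = (-792 - 400) + (-5)² = -1192 + 25 = -1167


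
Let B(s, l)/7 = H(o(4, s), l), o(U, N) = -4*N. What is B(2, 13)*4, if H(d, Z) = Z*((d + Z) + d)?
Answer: -1092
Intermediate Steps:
H(d, Z) = Z*(Z + 2*d) (H(d, Z) = Z*((Z + d) + d) = Z*(Z + 2*d))
B(s, l) = 7*l*(l - 8*s) (B(s, l) = 7*(l*(l + 2*(-4*s))) = 7*(l*(l - 8*s)) = 7*l*(l - 8*s))
B(2, 13)*4 = (7*13*(13 - 8*2))*4 = (7*13*(13 - 16))*4 = (7*13*(-3))*4 = -273*4 = -1092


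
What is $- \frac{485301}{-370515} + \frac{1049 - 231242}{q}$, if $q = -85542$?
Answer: $\frac{14089286393}{3521621570} \approx 4.0008$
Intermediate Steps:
$- \frac{485301}{-370515} + \frac{1049 - 231242}{q} = - \frac{485301}{-370515} + \frac{1049 - 231242}{-85542} = \left(-485301\right) \left(- \frac{1}{370515}\right) - - \frac{76731}{28514} = \frac{161767}{123505} + \frac{76731}{28514} = \frac{14089286393}{3521621570}$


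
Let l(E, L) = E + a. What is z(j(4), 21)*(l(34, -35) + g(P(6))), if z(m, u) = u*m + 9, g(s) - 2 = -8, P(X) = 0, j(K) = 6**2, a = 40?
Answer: 52020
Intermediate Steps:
j(K) = 36
g(s) = -6 (g(s) = 2 - 8 = -6)
z(m, u) = 9 + m*u (z(m, u) = m*u + 9 = 9 + m*u)
l(E, L) = 40 + E (l(E, L) = E + 40 = 40 + E)
z(j(4), 21)*(l(34, -35) + g(P(6))) = (9 + 36*21)*((40 + 34) - 6) = (9 + 756)*(74 - 6) = 765*68 = 52020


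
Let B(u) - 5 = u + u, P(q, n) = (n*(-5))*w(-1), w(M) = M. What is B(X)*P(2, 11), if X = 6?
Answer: 935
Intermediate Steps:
P(q, n) = 5*n (P(q, n) = (n*(-5))*(-1) = -5*n*(-1) = 5*n)
B(u) = 5 + 2*u (B(u) = 5 + (u + u) = 5 + 2*u)
B(X)*P(2, 11) = (5 + 2*6)*(5*11) = (5 + 12)*55 = 17*55 = 935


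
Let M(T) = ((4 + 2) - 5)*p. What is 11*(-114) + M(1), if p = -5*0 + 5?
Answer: -1249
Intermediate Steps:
p = 5 (p = 0 + 5 = 5)
M(T) = 5 (M(T) = ((4 + 2) - 5)*5 = (6 - 5)*5 = 1*5 = 5)
11*(-114) + M(1) = 11*(-114) + 5 = -1254 + 5 = -1249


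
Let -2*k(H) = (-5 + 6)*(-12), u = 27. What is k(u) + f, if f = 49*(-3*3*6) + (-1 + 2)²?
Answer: -2639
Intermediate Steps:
k(H) = 6 (k(H) = -(-5 + 6)*(-12)/2 = -(-12)/2 = -½*(-12) = 6)
f = -2645 (f = 49*(-9*6) + 1² = 49*(-54) + 1 = -2646 + 1 = -2645)
k(u) + f = 6 - 2645 = -2639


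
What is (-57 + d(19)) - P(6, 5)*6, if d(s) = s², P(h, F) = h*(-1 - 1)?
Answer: 376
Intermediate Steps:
P(h, F) = -2*h (P(h, F) = h*(-2) = -2*h)
(-57 + d(19)) - P(6, 5)*6 = (-57 + 19²) - (-2)*6*6 = (-57 + 361) - 1*(-12)*6 = 304 + 12*6 = 304 + 72 = 376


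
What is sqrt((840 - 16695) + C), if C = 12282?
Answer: 3*I*sqrt(397) ≈ 59.775*I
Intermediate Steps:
sqrt((840 - 16695) + C) = sqrt((840 - 16695) + 12282) = sqrt(-15855 + 12282) = sqrt(-3573) = 3*I*sqrt(397)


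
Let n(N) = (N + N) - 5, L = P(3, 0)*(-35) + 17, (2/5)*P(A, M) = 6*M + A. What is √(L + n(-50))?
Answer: I*√1402/2 ≈ 18.722*I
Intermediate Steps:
P(A, M) = 15*M + 5*A/2 (P(A, M) = 5*(6*M + A)/2 = 5*(A + 6*M)/2 = 15*M + 5*A/2)
L = -491/2 (L = (15*0 + (5/2)*3)*(-35) + 17 = (0 + 15/2)*(-35) + 17 = (15/2)*(-35) + 17 = -525/2 + 17 = -491/2 ≈ -245.50)
n(N) = -5 + 2*N (n(N) = 2*N - 5 = -5 + 2*N)
√(L + n(-50)) = √(-491/2 + (-5 + 2*(-50))) = √(-491/2 + (-5 - 100)) = √(-491/2 - 105) = √(-701/2) = I*√1402/2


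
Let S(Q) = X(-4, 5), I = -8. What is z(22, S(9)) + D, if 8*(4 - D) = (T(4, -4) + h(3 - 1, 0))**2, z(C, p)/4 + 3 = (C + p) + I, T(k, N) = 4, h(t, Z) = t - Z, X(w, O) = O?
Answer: 127/2 ≈ 63.500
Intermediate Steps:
S(Q) = 5
z(C, p) = -44 + 4*C + 4*p (z(C, p) = -12 + 4*((C + p) - 8) = -12 + 4*(-8 + C + p) = -12 + (-32 + 4*C + 4*p) = -44 + 4*C + 4*p)
D = -1/2 (D = 4 - (4 + ((3 - 1) - 1*0))**2/8 = 4 - (4 + (2 + 0))**2/8 = 4 - (4 + 2)**2/8 = 4 - 1/8*6**2 = 4 - 1/8*36 = 4 - 9/2 = -1/2 ≈ -0.50000)
z(22, S(9)) + D = (-44 + 4*22 + 4*5) - 1/2 = (-44 + 88 + 20) - 1/2 = 64 - 1/2 = 127/2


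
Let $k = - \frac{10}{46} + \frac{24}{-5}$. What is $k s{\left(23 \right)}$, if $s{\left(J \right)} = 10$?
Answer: $- \frac{1154}{23} \approx -50.174$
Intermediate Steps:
$k = - \frac{577}{115}$ ($k = \left(-10\right) \frac{1}{46} + 24 \left(- \frac{1}{5}\right) = - \frac{5}{23} - \frac{24}{5} = - \frac{577}{115} \approx -5.0174$)
$k s{\left(23 \right)} = \left(- \frac{577}{115}\right) 10 = - \frac{1154}{23}$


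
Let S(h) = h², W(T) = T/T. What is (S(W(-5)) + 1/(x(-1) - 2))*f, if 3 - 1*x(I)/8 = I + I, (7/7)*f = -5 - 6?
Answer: -429/38 ≈ -11.289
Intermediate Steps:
f = -11 (f = -5 - 6 = -11)
x(I) = 24 - 16*I (x(I) = 24 - 8*(I + I) = 24 - 16*I)
W(T) = 1
(S(W(-5)) + 1/(x(-1) - 2))*f = (1² + 1/((24 - 16*(-1)) - 2))*(-11) = (1 + 1/((24 + 16) - 2))*(-11) = (1 + 1/(40 - 2))*(-11) = (1 + 1/38)*(-11) = (39/38)*(-11) = -429/38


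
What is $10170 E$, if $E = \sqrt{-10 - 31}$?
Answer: $10170 i \sqrt{41} \approx 65120.0 i$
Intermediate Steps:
$E = i \sqrt{41}$ ($E = \sqrt{-41} = i \sqrt{41} \approx 6.4031 i$)
$10170 E = 10170 i \sqrt{41}$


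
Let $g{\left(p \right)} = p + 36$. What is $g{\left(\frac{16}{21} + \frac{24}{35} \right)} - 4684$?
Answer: $- \frac{487888}{105} \approx -4646.6$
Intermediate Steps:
$g{\left(p \right)} = 36 + p$
$g{\left(\frac{16}{21} + \frac{24}{35} \right)} - 4684 = \left(36 + \left(\frac{16}{21} + \frac{24}{35}\right)\right) - 4684 = \left(36 + \frac{152}{105}\right) - 4684 = \frac{3932}{105} - 4684 = - \frac{487888}{105}$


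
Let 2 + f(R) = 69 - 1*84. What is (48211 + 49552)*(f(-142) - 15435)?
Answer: -1510633876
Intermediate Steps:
f(R) = -17 (f(R) = -2 + (69 - 1*84) = -2 + (69 - 84) = -2 - 15 = -17)
(48211 + 49552)*(f(-142) - 15435) = (48211 + 49552)*(-17 - 15435) = 97763*(-15452) = -1510633876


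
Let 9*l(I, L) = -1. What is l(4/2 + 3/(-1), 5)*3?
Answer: -⅓ ≈ -0.33333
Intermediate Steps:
l(I, L) = -⅑ (l(I, L) = (⅑)*(-1) = -⅑)
l(4/2 + 3/(-1), 5)*3 = -⅑*3 = -⅓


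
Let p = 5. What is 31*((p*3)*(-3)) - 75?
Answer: -1470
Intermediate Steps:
31*((p*3)*(-3)) - 75 = 31*((5*3)*(-3)) - 75 = 31*(15*(-3)) - 75 = 31*(-45) - 75 = -1395 - 75 = -1470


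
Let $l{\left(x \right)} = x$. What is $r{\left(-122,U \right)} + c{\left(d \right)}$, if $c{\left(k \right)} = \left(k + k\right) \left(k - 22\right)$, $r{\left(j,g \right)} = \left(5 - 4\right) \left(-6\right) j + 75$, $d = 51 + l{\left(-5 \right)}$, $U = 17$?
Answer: $3015$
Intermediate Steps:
$d = 46$ ($d = 51 - 5 = 46$)
$r{\left(j,g \right)} = 75 - 6 j$ ($r{\left(j,g \right)} = 1 \left(-6\right) j + 75 = - 6 j + 75 = 75 - 6 j$)
$c{\left(k \right)} = 2 k \left(-22 + k\right)$
$r{\left(-122,U \right)} + c{\left(d \right)} = \left(75 - -732\right) + 2 \cdot 46 \left(-22 + 46\right) = \left(75 + 732\right) + 2 \cdot 46 \cdot 24 = 807 + 2208 = 3015$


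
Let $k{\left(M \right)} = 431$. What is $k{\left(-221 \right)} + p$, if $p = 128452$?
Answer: $128883$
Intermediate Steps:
$k{\left(-221 \right)} + p = 431 + 128452 = 128883$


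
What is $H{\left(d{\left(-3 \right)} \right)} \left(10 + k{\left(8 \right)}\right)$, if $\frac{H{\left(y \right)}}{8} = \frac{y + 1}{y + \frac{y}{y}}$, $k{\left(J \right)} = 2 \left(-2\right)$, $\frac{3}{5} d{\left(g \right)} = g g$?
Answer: $48$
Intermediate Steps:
$d{\left(g \right)} = \frac{5 g^{2}}{3}$ ($d{\left(g \right)} = \frac{5 g g}{3} = \frac{5 g^{2}}{3}$)
$k{\left(J \right)} = -4$
$H{\left(y \right)} = 8$ ($H{\left(y \right)} = 8 \frac{y + 1}{y + \frac{y}{y}} = 8 \frac{1 + y}{y + 1} = 8 \frac{1 + y}{1 + y} = 8 \cdot 1 = 8$)
$H{\left(d{\left(-3 \right)} \right)} \left(10 + k{\left(8 \right)}\right) = 8 \left(10 - 4\right) = 8 \cdot 6 = 48$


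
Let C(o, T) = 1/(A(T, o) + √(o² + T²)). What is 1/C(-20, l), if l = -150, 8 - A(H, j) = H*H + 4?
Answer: -22496 + 10*√229 ≈ -22345.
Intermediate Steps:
A(H, j) = 4 - H² (A(H, j) = 8 - (H*H + 4) = 8 - (H² + 4) = 8 - (4 + H²) = 8 + (-4 - H²) = 4 - H²)
C(o, T) = 1/(4 + √(T² + o²) - T²) (C(o, T) = 1/((4 - T²) + √(o² + T²)) = 1/((4 - T²) + √(T² + o²)) = 1/(4 + √(T² + o²) - T²))
1/C(-20, l) = 1/(1/(4 + √((-150)² + (-20)²) - 1*(-150)²)) = 1/(1/(4 + √(22500 + 400) - 1*22500)) = 1/(1/(4 + √22900 - 22500)) = 1/(1/(4 + 10*√229 - 22500)) = 1/(1/(-22496 + 10*√229)) = -22496 + 10*√229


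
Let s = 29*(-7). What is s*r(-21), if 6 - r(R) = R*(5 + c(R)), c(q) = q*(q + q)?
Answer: -3782499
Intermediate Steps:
s = -203
c(q) = 2*q² (c(q) = q*(2*q) = 2*q²)
r(R) = 6 - R*(5 + 2*R²)
s*r(-21) = -203*(6 - 5*(-21) - 2*(-21)³) = -203*(6 + 105 - 2*(-9261)) = -203*(6 + 105 + 18522) = -203*18633 = -3782499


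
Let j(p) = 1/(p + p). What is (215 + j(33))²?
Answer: 201384481/4356 ≈ 46232.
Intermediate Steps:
j(p) = 1/(2*p)
(215 + j(33))² = (215 + (½)/33)² = (215 + (½)*(1/33))² = (215 + 1/66)² = (14191/66)² = 201384481/4356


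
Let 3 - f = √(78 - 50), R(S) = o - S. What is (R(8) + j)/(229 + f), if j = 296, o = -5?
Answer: 16414/13449 + 283*√7/26898 ≈ 1.2483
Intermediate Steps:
R(S) = -5 - S
f = 3 - 2*√7 (f = 3 - √(78 - 50) = 3 - √28 = 3 - 2*√7 ≈ -2.2915)
(R(8) + j)/(229 + f) = ((-5 - 1*8) + 296)/(229 + (3 - 2*√7)) = ((-5 - 8) + 296)/(232 - 2*√7) = (-13 + 296)/(232 - 2*√7) = 283/(232 - 2*√7)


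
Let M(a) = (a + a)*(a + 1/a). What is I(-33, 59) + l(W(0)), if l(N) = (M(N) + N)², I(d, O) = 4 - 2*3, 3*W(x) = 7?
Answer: 18607/81 ≈ 229.72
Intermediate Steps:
W(x) = 7/3 (W(x) = (⅓)*7 = 7/3)
I(d, O) = -2 (I(d, O) = 4 - 6 = -2)
M(a) = 2*a*(a + 1/a) (M(a) = (2*a)*(a + 1/a) = 2*a*(a + 1/a))
l(N) = (2 + N + 2*N²)² (l(N) = ((2 + 2*N²) + N)² = (2 + N + 2*N²)²)
I(-33, 59) + l(W(0)) = -2 + (2 + 7/3 + 2*(7/3)²)² = -2 + (2 + 7/3 + 2*(49/9))² = -2 + (2 + 7/3 + 98/9)² = -2 + (137/9)² = -2 + 18769/81 = 18607/81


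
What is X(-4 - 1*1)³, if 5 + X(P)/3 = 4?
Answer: -27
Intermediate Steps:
X(P) = -3 (X(P) = -15 + 3*4 = -15 + 12 = -3)
X(-4 - 1*1)³ = (-3)³ = -27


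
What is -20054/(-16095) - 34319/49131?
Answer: 3900079/7123995 ≈ 0.54746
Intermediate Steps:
-20054/(-16095) - 34319/49131 = -20054*(-1/16095) - 34319*1/49131 = 542/435 - 34319/49131 = 3900079/7123995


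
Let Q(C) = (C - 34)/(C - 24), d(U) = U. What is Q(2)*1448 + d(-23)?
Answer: 22915/11 ≈ 2083.2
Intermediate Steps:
Q(C) = (-34 + C)/(-24 + C)
Q(2)*1448 + d(-23) = ((-34 + 2)/(-24 + 2))*1448 - 23 = (-32/(-22))*1448 - 23 = -1/22*(-32)*1448 - 23 = (16/11)*1448 - 23 = 23168/11 - 23 = 22915/11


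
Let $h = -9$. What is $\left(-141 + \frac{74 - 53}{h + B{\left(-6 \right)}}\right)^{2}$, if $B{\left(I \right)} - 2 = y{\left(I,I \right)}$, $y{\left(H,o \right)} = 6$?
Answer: $26244$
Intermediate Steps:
$B{\left(I \right)} = 8$ ($B{\left(I \right)} = 2 + 6 = 8$)
$\left(-141 + \frac{74 - 53}{h + B{\left(-6 \right)}}\right)^{2} = \left(-141 + \frac{74 - 53}{-9 + 8}\right)^{2} = \left(-141 + \frac{21}{-1}\right)^{2} = \left(-141 + 21 \left(-1\right)\right)^{2} = \left(-141 - 21\right)^{2} = \left(-162\right)^{2} = 26244$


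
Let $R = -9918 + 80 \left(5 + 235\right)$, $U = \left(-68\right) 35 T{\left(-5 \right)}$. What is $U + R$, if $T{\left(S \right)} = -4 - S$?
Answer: $6902$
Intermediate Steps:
$U = -2380$ ($U = \left(-68\right) 35 \left(-4 - -5\right) = - 2380 \left(-4 + 5\right) = \left(-2380\right) 1 = -2380$)
$R = 9282$ ($R = -9918 + 80 \cdot 240 = -9918 + 19200 = 9282$)
$U + R = -2380 + 9282 = 6902$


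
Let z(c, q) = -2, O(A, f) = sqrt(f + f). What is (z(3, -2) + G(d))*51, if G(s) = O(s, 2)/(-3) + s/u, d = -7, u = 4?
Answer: -901/4 ≈ -225.25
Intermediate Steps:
O(A, f) = sqrt(2)*sqrt(f) (O(A, f) = sqrt(2*f) = sqrt(2)*sqrt(f))
G(s) = -2/3 + s/4 (G(s) = (sqrt(2)*sqrt(2))/(-3) + s/4 = 2*(-1/3) + s*(1/4) = -2/3 + s/4)
(z(3, -2) + G(d))*51 = (-2 + (-2/3 + (1/4)*(-7)))*51 = (-2 + (-2/3 - 7/4))*51 = (-2 - 29/12)*51 = -53/12*51 = -901/4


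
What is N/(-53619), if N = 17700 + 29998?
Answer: -47698/53619 ≈ -0.88957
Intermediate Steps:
N = 47698
N/(-53619) = 47698/(-53619) = 47698*(-1/53619) = -47698/53619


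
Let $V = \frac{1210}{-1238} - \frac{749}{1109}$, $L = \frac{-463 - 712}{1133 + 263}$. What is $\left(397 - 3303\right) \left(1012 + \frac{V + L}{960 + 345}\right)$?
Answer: $- \frac{1838922521287813667}{625299569190} \approx -2.9409 \cdot 10^{6}$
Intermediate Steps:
$L = - \frac{1175}{1396} \approx -0.84169$
$V = - \frac{1134576}{686471}$ ($V = 1210 \left(- \frac{1}{1238}\right) - \frac{749}{1109} = - \frac{605}{619} - \frac{749}{1109} = - \frac{1134576}{686471} \approx -1.6528$)
$\left(397 - 3303\right) \left(1012 + \frac{V + L}{960 + 345}\right) = \left(397 - 3303\right) \left(1012 + \frac{- \frac{1134576}{686471} - \frac{1175}{1396}}{960 + 345}\right) = - 2906 \left(1012 - \frac{2390471521}{958313516 \cdot 1305}\right) = - 2906 \left(1012 - \frac{2390471521}{1250599138380}\right) = \left(-2906\right) \frac{1265603937569039}{1250599138380} = - \frac{1838922521287813667}{625299569190}$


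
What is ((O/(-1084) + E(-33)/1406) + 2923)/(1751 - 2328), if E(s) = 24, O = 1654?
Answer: -1113164121/219852002 ≈ -5.0632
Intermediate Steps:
((O/(-1084) + E(-33)/1406) + 2923)/(1751 - 2328) = ((1654/(-1084) + 24/1406) + 2923)/(1751 - 2328) = ((1654*(-1/1084) + 24*(1/1406)) + 2923)/(-577) = ((-827/542 + 12/703) + 2923)*(-1/577) = (-574877/381026 + 2923)*(-1/577) = (1113164121/381026)*(-1/577) = -1113164121/219852002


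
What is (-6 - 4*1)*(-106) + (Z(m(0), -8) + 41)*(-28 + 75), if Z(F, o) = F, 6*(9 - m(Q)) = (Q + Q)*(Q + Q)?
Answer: 3410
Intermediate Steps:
m(Q) = 9 - 2*Q**2/3 (m(Q) = 9 - (Q + Q)*(Q + Q)/6 = 9 - 2*Q*2*Q/6 = 9 - 2*Q**2/3)
(-6 - 4*1)*(-106) + (Z(m(0), -8) + 41)*(-28 + 75) = (-6 - 4*1)*(-106) + ((9 - 2/3*0**2) + 41)*(-28 + 75) = (-6 - 4)*(-106) + ((9 - 2/3*0) + 41)*47 = -10*(-106) + ((9 + 0) + 41)*47 = 1060 + (9 + 41)*47 = 1060 + 50*47 = 1060 + 2350 = 3410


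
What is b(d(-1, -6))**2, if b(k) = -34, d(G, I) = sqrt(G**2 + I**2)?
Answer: 1156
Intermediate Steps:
b(d(-1, -6))**2 = (-34)**2 = 1156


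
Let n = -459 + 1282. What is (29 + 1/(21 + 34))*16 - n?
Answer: -19729/55 ≈ -358.71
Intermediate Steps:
n = 823
(29 + 1/(21 + 34))*16 - n = (29 + 1/(21 + 34))*16 - 1*823 = (29 + 1/55)*16 - 823 = (1596/55)*16 - 823 = 25536/55 - 823 = -19729/55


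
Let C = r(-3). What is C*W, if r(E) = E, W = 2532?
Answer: -7596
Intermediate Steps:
C = -3
C*W = -3*2532 = -7596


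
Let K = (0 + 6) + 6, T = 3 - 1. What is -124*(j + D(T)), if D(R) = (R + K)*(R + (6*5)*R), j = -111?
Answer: -93868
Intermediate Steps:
T = 2
K = 12 (K = 6 + 6 = 12)
D(R) = 31*R*(12 + R) (D(R) = (R + 12)*(R + (6*5)*R) = (12 + R)*(R + 30*R) = (12 + R)*(31*R) = 31*R*(12 + R))
-124*(j + D(T)) = -124*(-111 + 31*2*(12 + 2)) = -124*(-111 + 31*2*14) = -124*(-111 + 868) = -124*757 = -93868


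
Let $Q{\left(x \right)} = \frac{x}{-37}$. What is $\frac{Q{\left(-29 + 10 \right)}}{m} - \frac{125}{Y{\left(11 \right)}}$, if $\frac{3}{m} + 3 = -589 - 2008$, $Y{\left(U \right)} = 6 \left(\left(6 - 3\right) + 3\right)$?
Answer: $- \frac{597425}{1332} \approx -448.52$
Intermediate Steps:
$Y{\left(U \right)} = 36$ ($Y{\left(U \right)} = 6 \left(3 + 3\right) = 6 \cdot 6 = 36$)
$Q{\left(x \right)} = - \frac{x}{37}$ ($Q{\left(x \right)} = x \left(- \frac{1}{37}\right) = - \frac{x}{37}$)
$m = - \frac{3}{2600}$ ($m = \frac{3}{-3 - 2597} = \frac{3}{-2600} = 3 \left(- \frac{1}{2600}\right) = - \frac{3}{2600} \approx -0.0011538$)
$\frac{Q{\left(-29 + 10 \right)}}{m} - \frac{125}{Y{\left(11 \right)}} = \frac{\left(- \frac{1}{37}\right) \left(-29 + 10\right)}{- \frac{3}{2600}} - \frac{125}{36} = \left(- \frac{1}{37}\right) \left(-19\right) \left(- \frac{2600}{3}\right) - \frac{125}{36} = \frac{19}{37} \left(- \frac{2600}{3}\right) - \frac{125}{36} = - \frac{49400}{111} - \frac{125}{36} = - \frac{597425}{1332}$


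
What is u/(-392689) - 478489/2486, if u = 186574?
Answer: -17123744535/88747714 ≈ -192.95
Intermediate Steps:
u/(-392689) - 478489/2486 = 186574/(-392689) - 478489/2486 = 186574*(-1/392689) - 478489*1/2486 = -186574/392689 - 43499/226 = -17123744535/88747714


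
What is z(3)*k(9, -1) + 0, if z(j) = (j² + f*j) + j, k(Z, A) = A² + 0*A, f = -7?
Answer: -9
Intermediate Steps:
k(Z, A) = A² (k(Z, A) = A² + 0 = A²)
z(j) = j² - 6*j (z(j) = (j² - 7*j) + j = j² - 6*j)
z(3)*k(9, -1) + 0 = (3*(-6 + 3))*(-1)² + 0 = (3*(-3))*1 + 0 = -9*1 + 0 = -9 + 0 = -9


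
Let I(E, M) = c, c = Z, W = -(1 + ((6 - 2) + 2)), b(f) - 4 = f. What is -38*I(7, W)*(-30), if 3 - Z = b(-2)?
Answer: 1140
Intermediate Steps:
b(f) = 4 + f
Z = 1 (Z = 3 - (4 - 2) = 3 - 1*2 = 3 - 2 = 1)
W = -7 (W = -(1 + (4 + 2)) = -(1 + 6) = -1*7 = -7)
c = 1
I(E, M) = 1
-38*I(7, W)*(-30) = -38*1*(-30) = -38*(-30) = 1140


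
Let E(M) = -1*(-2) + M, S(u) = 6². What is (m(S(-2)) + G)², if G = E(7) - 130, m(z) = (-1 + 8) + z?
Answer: 6084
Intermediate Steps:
S(u) = 36
E(M) = 2 + M
m(z) = 7 + z
G = -121 (G = (2 + 7) - 130 = 9 - 130 = -121)
(m(S(-2)) + G)² = ((7 + 36) - 121)² = (43 - 121)² = (-78)² = 6084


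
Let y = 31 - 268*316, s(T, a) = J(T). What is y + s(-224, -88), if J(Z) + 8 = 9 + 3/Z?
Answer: -18962947/224 ≈ -84656.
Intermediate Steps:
J(Z) = 1 + 3/Z (J(Z) = -8 + (9 + 3/Z) = 1 + 3/Z)
s(T, a) = (3 + T)/T
y = -84657 (y = 31 - 84688 = -84657)
y + s(-224, -88) = -84657 + (3 - 224)/(-224) = -84657 - 1/224*(-221) = -84657 + 221/224 = -18962947/224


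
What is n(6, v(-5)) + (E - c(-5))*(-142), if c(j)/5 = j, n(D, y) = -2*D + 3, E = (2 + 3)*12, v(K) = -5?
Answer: -12079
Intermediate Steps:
E = 60 (E = 5*12 = 60)
n(D, y) = 3 - 2*D
c(j) = 5*j
n(6, v(-5)) + (E - c(-5))*(-142) = (3 - 2*6) + (60 - 5*(-5))*(-142) = (3 - 12) + (60 - 1*(-25))*(-142) = -9 + (60 + 25)*(-142) = -9 + 85*(-142) = -9 - 12070 = -12079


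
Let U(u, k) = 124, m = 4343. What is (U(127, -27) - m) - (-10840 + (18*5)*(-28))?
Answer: 9141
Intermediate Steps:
(U(127, -27) - m) - (-10840 + (18*5)*(-28)) = (124 - 1*4343) - (-10840 + (18*5)*(-28)) = (124 - 4343) - (-10840 + 90*(-28)) = -4219 - (-10840 - 2520) = -4219 - 1*(-13360) = -4219 + 13360 = 9141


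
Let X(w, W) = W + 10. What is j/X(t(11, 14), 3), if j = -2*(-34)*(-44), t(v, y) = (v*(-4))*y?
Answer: -2992/13 ≈ -230.15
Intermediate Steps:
t(v, y) = -4*v*y (t(v, y) = (-4*v)*y = -4*v*y)
X(w, W) = 10 + W
j = -2992 (j = 68*(-44) = -2992)
j/X(t(11, 14), 3) = -2992/(10 + 3) = -2992/13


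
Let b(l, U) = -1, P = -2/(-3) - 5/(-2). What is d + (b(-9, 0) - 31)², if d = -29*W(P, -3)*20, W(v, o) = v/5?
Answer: 1970/3 ≈ 656.67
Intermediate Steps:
P = 19/6 (P = -2*(-⅓) - 5*(-½) = ⅔ + 5/2 = 19/6 ≈ 3.1667)
W(v, o) = v/5 (W(v, o) = v*(⅕) = v/5)
d = -1102/3 (d = -29*19/(5*6)*20 = -29*19/30*20 = -551/30*20 = -1102/3 ≈ -367.33)
d + (b(-9, 0) - 31)² = -1102/3 + (-1 - 31)² = -1102/3 + (-32)² = -1102/3 + 1024 = 1970/3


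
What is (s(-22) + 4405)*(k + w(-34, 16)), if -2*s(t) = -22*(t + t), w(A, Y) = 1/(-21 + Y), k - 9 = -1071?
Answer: -20824431/5 ≈ -4.1649e+6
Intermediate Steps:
k = -1062 (k = 9 - 1071 = -1062)
s(t) = 22*t (s(t) = -(-11)*(t + t) = -(-11)*2*t = -(-22)*t = 22*t)
(s(-22) + 4405)*(k + w(-34, 16)) = (22*(-22) + 4405)*(-1062 + 1/(-21 + 16)) = (-484 + 4405)*(-1062 + 1/(-5)) = 3921*(-1062 - 1/5) = 3921*(-5311/5) = -20824431/5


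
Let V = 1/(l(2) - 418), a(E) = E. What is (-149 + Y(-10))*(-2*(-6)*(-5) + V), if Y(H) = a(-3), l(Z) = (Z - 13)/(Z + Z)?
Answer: 15349568/1683 ≈ 9120.4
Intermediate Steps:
l(Z) = (-13 + Z)/(2*Z) (l(Z) = (-13 + Z)/((2*Z)) = (-13 + Z)*(1/(2*Z)) = (-13 + Z)/(2*Z))
Y(H) = -3
V = -4/1683 (V = 1/((½)*(-13 + 2)/2 - 418) = 1/((½)*(½)*(-11) - 418) = 1/(-11/4 - 418) = 1/(-1683/4) = -4/1683 ≈ -0.0023767)
(-149 + Y(-10))*(-2*(-6)*(-5) + V) = (-149 - 3)*(-2*(-6)*(-5) - 4/1683) = -152*(12*(-5) - 4/1683) = -152*(-60 - 4/1683) = -152*(-100984/1683) = 15349568/1683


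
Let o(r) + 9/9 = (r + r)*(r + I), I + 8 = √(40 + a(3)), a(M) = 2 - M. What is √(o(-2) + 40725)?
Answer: 2*√(10191 - √39) ≈ 201.84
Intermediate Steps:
I = -8 + √39 (I = -8 + √(40 + (2 - 1*3)) = -8 + √(40 + (2 - 3)) = -8 + √(40 - 1) = -8 + √39 ≈ -1.7550)
o(r) = -1 + 2*r*(-8 + r + √39) (o(r) = -1 + (r + r)*(r + (-8 + √39)) = -1 + (2*r)*(-8 + r + √39) = -1 + 2*r*(-8 + r + √39))
√(o(-2) + 40725) = √((-1 + 2*(-2)² - 2*(-2)*(8 - √39)) + 40725) = √((-1 + 2*4 + (32 - 4*√39)) + 40725) = √((-1 + 8 + (32 - 4*√39)) + 40725) = √((39 - 4*√39) + 40725) = √(40764 - 4*√39)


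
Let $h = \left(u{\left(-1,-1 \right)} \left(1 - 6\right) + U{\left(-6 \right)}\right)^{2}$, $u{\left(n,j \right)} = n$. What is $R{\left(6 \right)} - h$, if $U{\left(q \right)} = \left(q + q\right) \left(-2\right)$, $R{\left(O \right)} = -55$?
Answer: $-896$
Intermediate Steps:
$U{\left(q \right)} = - 4 q$ ($U{\left(q \right)} = 2 q \left(-2\right) = - 4 q$)
$h = 841$ ($h = \left(- (1 - 6) - -24\right)^{2} = \left(- (1 - 6) + 24\right)^{2} = \left(\left(-1\right) \left(-5\right) + 24\right)^{2} = \left(5 + 24\right)^{2} = 29^{2} = 841$)
$R{\left(6 \right)} - h = -55 - 841 = -896$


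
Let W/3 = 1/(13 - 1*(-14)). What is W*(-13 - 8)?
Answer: -7/3 ≈ -2.3333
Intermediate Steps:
W = ⅑ (W = 3/(13 - 1*(-14)) = 3/(13 + 14) = 3/27 = 3*(1/27) = ⅑ ≈ 0.11111)
W*(-13 - 8) = (-13 - 8)/9 = (⅑)*(-21) = -7/3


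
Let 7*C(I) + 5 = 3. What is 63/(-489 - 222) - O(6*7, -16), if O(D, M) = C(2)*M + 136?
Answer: -77785/553 ≈ -140.66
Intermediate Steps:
C(I) = -2/7 (C(I) = -5/7 + (1/7)*3 = -5/7 + 3/7 = -2/7)
O(D, M) = 136 - 2*M/7 (O(D, M) = -2*M/7 + 136 = 136 - 2*M/7)
63/(-489 - 222) - O(6*7, -16) = 63/(-489 - 222) - (136 - 2/7*(-16)) = 63/(-711) - (136 + 32/7) = 63*(-1/711) - 1*984/7 = -7/79 - 984/7 = -77785/553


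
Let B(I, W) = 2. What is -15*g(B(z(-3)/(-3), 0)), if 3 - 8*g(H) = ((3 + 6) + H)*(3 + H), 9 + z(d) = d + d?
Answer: 195/2 ≈ 97.500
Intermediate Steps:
z(d) = -9 + 2*d (z(d) = -9 + (d + d) = -9 + 2*d)
g(H) = 3/8 - (3 + H)*(9 + H)/8 (g(H) = 3/8 - ((3 + 6) + H)*(3 + H)/8 = 3/8 - (9 + H)*(3 + H)/8 = 3/8 - (3 + H)*(9 + H)/8)
-15*g(B(z(-3)/(-3), 0)) = -15*(-3 - 3/2*2 - ⅛*2²) = -15*(-3 - 3 - ⅛*4) = -15*(-3 - 3 - ½) = -15*(-13/2) = 195/2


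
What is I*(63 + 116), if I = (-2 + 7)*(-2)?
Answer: -1790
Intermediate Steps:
I = -10 (I = 5*(-2) = -10)
I*(63 + 116) = -10*(63 + 116) = -10*179 = -1790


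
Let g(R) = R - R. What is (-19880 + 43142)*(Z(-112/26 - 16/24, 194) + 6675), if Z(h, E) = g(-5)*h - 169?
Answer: 151342572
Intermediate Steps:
g(R) = 0
Z(h, E) = -169 (Z(h, E) = 0*h - 169 = 0 - 169 = -169)
(-19880 + 43142)*(Z(-112/26 - 16/24, 194) + 6675) = (-19880 + 43142)*(-169 + 6675) = 23262*6506 = 151342572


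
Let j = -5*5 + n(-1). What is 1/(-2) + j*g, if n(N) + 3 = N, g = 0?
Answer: -½ ≈ -0.50000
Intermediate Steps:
n(N) = -3 + N
j = -29 (j = -5*5 + (-3 - 1) = -25 - 4 = -29)
1/(-2) + j*g = 1/(-2) - 29*0 = -½ + 0 = -½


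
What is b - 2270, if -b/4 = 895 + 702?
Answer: -8658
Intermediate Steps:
b = -6388 (b = -4*(895 + 702) = -4*1597 = -6388)
b - 2270 = -6388 - 2270 = -8658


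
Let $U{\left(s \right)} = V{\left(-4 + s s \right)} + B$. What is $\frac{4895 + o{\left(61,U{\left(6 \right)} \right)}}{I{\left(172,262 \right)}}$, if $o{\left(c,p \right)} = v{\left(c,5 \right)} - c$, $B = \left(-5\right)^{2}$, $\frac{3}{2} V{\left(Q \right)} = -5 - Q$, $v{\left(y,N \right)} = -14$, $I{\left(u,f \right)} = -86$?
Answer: $- \frac{2410}{43} \approx -56.047$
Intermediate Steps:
$V{\left(Q \right)} = - \frac{10}{3} - \frac{2 Q}{3}$ ($V{\left(Q \right)} = \frac{2 \left(-5 - Q\right)}{3} = - \frac{10}{3} - \frac{2 Q}{3}$)
$B = 25$
$U{\left(s \right)} = \frac{73}{3} - \frac{2 s^{2}}{3}$ ($U{\left(s \right)} = \left(- \frac{10}{3} - \frac{2 \left(-4 + s s\right)}{3}\right) + 25 = \left(- \frac{10}{3} - \frac{2 \left(-4 + s^{2}\right)}{3}\right) + 25 = \left(- \frac{10}{3} - \left(- \frac{8}{3} + \frac{2 s^{2}}{3}\right)\right) + 25 = \left(- \frac{2}{3} - \frac{2 s^{2}}{3}\right) + 25 = \frac{73}{3} - \frac{2 s^{2}}{3}$)
$o{\left(c,p \right)} = -14 - c$
$\frac{4895 + o{\left(61,U{\left(6 \right)} \right)}}{I{\left(172,262 \right)}} = \frac{4895 - 75}{-86} = \left(4895 - 75\right) \left(- \frac{1}{86}\right) = 4820 \left(- \frac{1}{86}\right) = - \frac{2410}{43}$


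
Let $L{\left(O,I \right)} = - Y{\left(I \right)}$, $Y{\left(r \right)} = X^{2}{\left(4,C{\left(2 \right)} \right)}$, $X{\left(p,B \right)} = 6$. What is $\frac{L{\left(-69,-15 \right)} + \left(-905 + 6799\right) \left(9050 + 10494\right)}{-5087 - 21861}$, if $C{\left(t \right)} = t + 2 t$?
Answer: $- \frac{28798075}{6737} \approx -4274.6$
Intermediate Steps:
$C{\left(t \right)} = 3 t$
$Y{\left(r \right)} = 36$ ($Y{\left(r \right)} = 6^{2} = 36$)
$L{\left(O,I \right)} = -36$ ($L{\left(O,I \right)} = \left(-1\right) 36 = -36$)
$\frac{L{\left(-69,-15 \right)} + \left(-905 + 6799\right) \left(9050 + 10494\right)}{-5087 - 21861} = \frac{-36 + \left(-905 + 6799\right) \left(9050 + 10494\right)}{-5087 - 21861} = \frac{-36 + 5894 \cdot 19544}{-26948} = \left(-36 + 115192336\right) \left(- \frac{1}{26948}\right) = 115192300 \left(- \frac{1}{26948}\right) = - \frac{28798075}{6737}$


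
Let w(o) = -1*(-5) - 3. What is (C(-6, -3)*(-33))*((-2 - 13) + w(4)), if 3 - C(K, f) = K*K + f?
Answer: -12870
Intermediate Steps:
C(K, f) = 3 - f - K**2 (C(K, f) = 3 - (K*K + f) = 3 - (K**2 + f) = 3 - (f + K**2) = 3 + (-f - K**2) = 3 - f - K**2)
w(o) = 2 (w(o) = 5 - 3 = 2)
(C(-6, -3)*(-33))*((-2 - 13) + w(4)) = ((3 - 1*(-3) - 1*(-6)**2)*(-33))*((-2 - 13) + 2) = ((3 + 3 - 1*36)*(-33))*(-15 + 2) = ((3 + 3 - 36)*(-33))*(-13) = -30*(-33)*(-13) = 990*(-13) = -12870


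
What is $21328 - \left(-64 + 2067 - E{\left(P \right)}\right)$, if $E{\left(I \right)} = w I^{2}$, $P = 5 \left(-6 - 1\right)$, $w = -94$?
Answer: $-95825$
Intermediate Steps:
$P = -35$ ($P = 5 \left(-7\right) = -35$)
$E{\left(I \right)} = - 94 I^{2}$
$21328 - \left(-64 + 2067 - E{\left(P \right)}\right) = 21328 - \left(-64 + 2067 + 115150\right) = 21328 - 117153 = -95825$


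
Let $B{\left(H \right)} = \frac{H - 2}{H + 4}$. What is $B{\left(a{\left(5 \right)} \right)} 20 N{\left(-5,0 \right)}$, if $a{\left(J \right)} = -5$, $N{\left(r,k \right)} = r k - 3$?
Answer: $-420$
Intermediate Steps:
$N{\left(r,k \right)} = -3 + k r$ ($N{\left(r,k \right)} = k r - 3 = -3 + k r$)
$B{\left(H \right)} = \frac{-2 + H}{4 + H}$
$B{\left(a{\left(5 \right)} \right)} 20 N{\left(-5,0 \right)} = \frac{-2 - 5}{4 - 5} \cdot 20 \left(-3 + 0 \left(-5\right)\right) = \frac{1}{-1} \left(-7\right) 20 \left(-3 + 0\right) = \left(-1\right) \left(-7\right) 20 \left(-3\right) = 7 \cdot 20 \left(-3\right) = 140 \left(-3\right) = -420$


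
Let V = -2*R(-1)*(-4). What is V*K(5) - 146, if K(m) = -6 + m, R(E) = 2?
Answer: -162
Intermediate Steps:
V = 16 (V = -2*2*(-4) = -4*(-4) = 16)
V*K(5) - 146 = 16*(-6 + 5) - 146 = 16*(-1) - 146 = -16 - 146 = -162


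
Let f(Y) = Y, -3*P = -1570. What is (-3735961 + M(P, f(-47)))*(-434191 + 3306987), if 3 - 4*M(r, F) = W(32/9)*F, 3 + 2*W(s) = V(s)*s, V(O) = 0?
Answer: -21465404590777/2 ≈ -1.0733e+13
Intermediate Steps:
P = 1570/3 (P = -1/3*(-1570) = 1570/3 ≈ 523.33)
W(s) = -3/2 (W(s) = -3/2 + (0*s)/2 = -3/2 + (1/2)*0 = -3/2 + 0 = -3/2)
M(r, F) = 3/4 + 3*F/8 (M(r, F) = 3/4 - (-3)*F/8 = 3/4 + 3*F/8)
(-3735961 + M(P, f(-47)))*(-434191 + 3306987) = (-3735961 + (3/4 + (3/8)*(-47)))*(-434191 + 3306987) = (-3735961 + (3/4 - 141/8))*2872796 = (-3735961 - 135/8)*2872796 = -29887823/8*2872796 = -21465404590777/2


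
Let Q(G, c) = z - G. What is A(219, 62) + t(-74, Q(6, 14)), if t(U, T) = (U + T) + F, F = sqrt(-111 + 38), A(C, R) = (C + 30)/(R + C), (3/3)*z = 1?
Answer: -21950/281 + I*sqrt(73) ≈ -78.114 + 8.544*I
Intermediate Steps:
z = 1
A(C, R) = (30 + C)/(C + R)
Q(G, c) = 1 - G
F = I*sqrt(73) (F = sqrt(-73) = I*sqrt(73) ≈ 8.544*I)
t(U, T) = T + U + I*sqrt(73) (t(U, T) = (U + T) + I*sqrt(73) = (T + U) + I*sqrt(73) = T + U + I*sqrt(73))
A(219, 62) + t(-74, Q(6, 14)) = (30 + 219)/(219 + 62) + ((1 - 1*6) - 74 + I*sqrt(73)) = 249/281 + ((1 - 6) - 74 + I*sqrt(73)) = (1/281)*249 + (-5 - 74 + I*sqrt(73)) = 249/281 + (-79 + I*sqrt(73)) = -21950/281 + I*sqrt(73)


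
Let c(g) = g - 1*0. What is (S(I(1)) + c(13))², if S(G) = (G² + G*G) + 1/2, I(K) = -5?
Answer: 16129/4 ≈ 4032.3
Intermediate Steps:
c(g) = g (c(g) = g + 0 = g)
S(G) = ½ + 2*G² (S(G) = (G² + G²) + ½ = 2*G² + ½ = ½ + 2*G²)
(S(I(1)) + c(13))² = ((½ + 2*(-5)²) + 13)² = ((½ + 2*25) + 13)² = ((½ + 50) + 13)² = (101/2 + 13)² = (127/2)² = 16129/4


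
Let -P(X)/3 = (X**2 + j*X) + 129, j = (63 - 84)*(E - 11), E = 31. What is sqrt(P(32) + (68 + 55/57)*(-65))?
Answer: sqrt(105197034)/57 ≈ 179.94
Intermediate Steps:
j = -420 (j = (63 - 84)*(31 - 11) = -21*20 = -420)
P(X) = -387 - 3*X**2 + 1260*X (P(X) = -3*((X**2 - 420*X) + 129) = -3*(129 + X**2 - 420*X) = -387 - 3*X**2 + 1260*X)
sqrt(P(32) + (68 + 55/57)*(-65)) = sqrt((-387 - 3*32**2 + 1260*32) + (68 + 55/57)*(-65)) = sqrt((-387 - 3*1024 + 40320) + (68 + 55*(1/57))*(-65)) = sqrt((-387 - 3072 + 40320) + (68 + 55/57)*(-65)) = sqrt(36861 + (3931/57)*(-65)) = sqrt(36861 - 255515/57) = sqrt(1845562/57) = sqrt(105197034)/57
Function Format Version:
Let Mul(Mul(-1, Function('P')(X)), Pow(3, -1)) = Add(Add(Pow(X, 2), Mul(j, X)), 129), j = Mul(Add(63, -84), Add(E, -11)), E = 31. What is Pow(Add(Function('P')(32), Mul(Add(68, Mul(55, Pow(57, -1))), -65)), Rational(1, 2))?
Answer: Mul(Rational(1, 57), Pow(105197034, Rational(1, 2))) ≈ 179.94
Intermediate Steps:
j = -420 (j = Mul(Add(63, -84), Add(31, -11)) = Mul(-21, 20) = -420)
Function('P')(X) = Add(-387, Mul(-3, Pow(X, 2)), Mul(1260, X)) (Function('P')(X) = Mul(-3, Add(Add(Pow(X, 2), Mul(-420, X)), 129)) = Mul(-3, Add(129, Pow(X, 2), Mul(-420, X))) = Add(-387, Mul(-3, Pow(X, 2)), Mul(1260, X)))
Pow(Add(Function('P')(32), Mul(Add(68, Mul(55, Pow(57, -1))), -65)), Rational(1, 2)) = Pow(Add(Add(-387, Mul(-3, Pow(32, 2)), Mul(1260, 32)), Mul(Add(68, Mul(55, Pow(57, -1))), -65)), Rational(1, 2)) = Pow(Add(Add(-387, Mul(-3, 1024), 40320), Mul(Add(68, Mul(55, Rational(1, 57))), -65)), Rational(1, 2)) = Pow(Add(Add(-387, -3072, 40320), Mul(Add(68, Rational(55, 57)), -65)), Rational(1, 2)) = Pow(Add(36861, Mul(Rational(3931, 57), -65)), Rational(1, 2)) = Pow(Add(36861, Rational(-255515, 57)), Rational(1, 2)) = Pow(Rational(1845562, 57), Rational(1, 2)) = Mul(Rational(1, 57), Pow(105197034, Rational(1, 2)))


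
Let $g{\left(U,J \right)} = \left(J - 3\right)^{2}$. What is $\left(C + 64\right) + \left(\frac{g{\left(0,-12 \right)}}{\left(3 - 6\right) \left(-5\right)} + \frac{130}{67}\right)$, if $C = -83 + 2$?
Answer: $- \frac{4}{67} \approx -0.059702$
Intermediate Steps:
$g{\left(U,J \right)} = \left(-3 + J\right)^{2}$
$C = -81$
$\left(C + 64\right) + \left(\frac{g{\left(0,-12 \right)}}{\left(3 - 6\right) \left(-5\right)} + \frac{130}{67}\right) = \left(-81 + 64\right) + \left(\frac{\left(-3 - 12\right)^{2}}{\left(3 - 6\right) \left(-5\right)} + \frac{130}{67}\right) = -17 + \left(\frac{\left(-15\right)^{2}}{\left(-3\right) \left(-5\right)} + 130 \cdot \frac{1}{67}\right) = -17 + \left(\frac{225}{15} + \frac{130}{67}\right) = -17 + \left(225 \cdot \frac{1}{15} + \frac{130}{67}\right) = -17 + \left(15 + \frac{130}{67}\right) = -17 + \frac{1135}{67} = - \frac{4}{67}$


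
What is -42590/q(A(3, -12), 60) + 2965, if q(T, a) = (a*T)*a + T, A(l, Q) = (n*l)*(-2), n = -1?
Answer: 32009600/10803 ≈ 2963.0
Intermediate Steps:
A(l, Q) = 2*l (A(l, Q) = -l*(-2) = 2*l)
q(T, a) = T + T*a**2 (q(T, a) = (T*a)*a + T = T*a**2 + T = T + T*a**2)
-42590/q(A(3, -12), 60) + 2965 = -42590*1/(6*(1 + 60**2)) + 2965 = -42590*1/(6*(1 + 3600)) + 2965 = -42590/(6*3601) + 2965 = -42590/21606 + 2965 = -42590*1/21606 + 2965 = -21295/10803 + 2965 = 32009600/10803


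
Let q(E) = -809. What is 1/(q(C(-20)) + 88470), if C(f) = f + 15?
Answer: 1/87661 ≈ 1.1408e-5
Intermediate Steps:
C(f) = 15 + f
1/(q(C(-20)) + 88470) = 1/(-809 + 88470) = 1/87661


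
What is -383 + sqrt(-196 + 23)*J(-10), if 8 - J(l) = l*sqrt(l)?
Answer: -383 - 10*sqrt(1730) + 8*I*sqrt(173) ≈ -798.93 + 105.22*I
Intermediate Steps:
J(l) = 8 - l**(3/2) (J(l) = 8 - l*sqrt(l) = 8 - l**(3/2))
-383 + sqrt(-196 + 23)*J(-10) = -383 + sqrt(-196 + 23)*(8 - (-10)**(3/2)) = -383 + sqrt(-173)*(8 - (-10)*I*sqrt(10)) = -383 + (I*sqrt(173))*(8 + 10*I*sqrt(10)) = -383 + I*sqrt(173)*(8 + 10*I*sqrt(10))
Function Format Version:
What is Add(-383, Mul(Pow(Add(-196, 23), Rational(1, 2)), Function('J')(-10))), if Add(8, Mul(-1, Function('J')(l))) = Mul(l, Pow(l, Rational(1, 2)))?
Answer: Add(-383, Mul(-10, Pow(1730, Rational(1, 2))), Mul(8, I, Pow(173, Rational(1, 2)))) ≈ Add(-798.93, Mul(105.22, I))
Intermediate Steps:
Function('J')(l) = Add(8, Mul(-1, Pow(l, Rational(3, 2)))) (Function('J')(l) = Add(8, Mul(-1, Mul(l, Pow(l, Rational(1, 2))))) = Add(8, Mul(-1, Pow(l, Rational(3, 2)))))
Add(-383, Mul(Pow(Add(-196, 23), Rational(1, 2)), Function('J')(-10))) = Add(-383, Mul(Pow(Add(-196, 23), Rational(1, 2)), Add(8, Mul(-1, Pow(-10, Rational(3, 2)))))) = Add(-383, Mul(Pow(-173, Rational(1, 2)), Add(8, Mul(-1, Mul(-10, I, Pow(10, Rational(1, 2))))))) = Add(-383, Mul(Mul(I, Pow(173, Rational(1, 2))), Add(8, Mul(10, I, Pow(10, Rational(1, 2)))))) = Add(-383, Mul(I, Pow(173, Rational(1, 2)), Add(8, Mul(10, I, Pow(10, Rational(1, 2))))))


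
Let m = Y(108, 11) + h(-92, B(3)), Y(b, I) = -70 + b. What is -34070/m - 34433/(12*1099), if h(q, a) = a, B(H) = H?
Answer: -64389559/77244 ≈ -833.59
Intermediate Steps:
m = 41 (m = (-70 + 108) + 3 = 38 + 3 = 41)
-34070/m - 34433/(12*1099) = -34070/41 - 34433/(12*1099) = -34070*1/41 - 34433/13188 = -34070/41 - 34433*1/13188 = -34070/41 - 4919/1884 = -64389559/77244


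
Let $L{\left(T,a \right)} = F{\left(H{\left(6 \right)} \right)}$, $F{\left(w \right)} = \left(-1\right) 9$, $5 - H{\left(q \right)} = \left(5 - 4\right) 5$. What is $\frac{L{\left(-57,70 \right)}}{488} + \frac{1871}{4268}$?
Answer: $\frac{218659}{520696} \approx 0.41994$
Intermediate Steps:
$H{\left(q \right)} = 0$ ($H{\left(q \right)} = 5 - \left(5 - 4\right) 5 = 5 - 1 \cdot 5 = 5 - 5 = 0$)
$F{\left(w \right)} = -9$
$L{\left(T,a \right)} = -9$
$\frac{L{\left(-57,70 \right)}}{488} + \frac{1871}{4268} = - \frac{9}{488} + \frac{1871}{4268} = \frac{218659}{520696}$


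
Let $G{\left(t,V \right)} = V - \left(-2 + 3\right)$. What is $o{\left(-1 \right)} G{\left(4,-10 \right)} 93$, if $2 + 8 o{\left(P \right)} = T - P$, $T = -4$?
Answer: $\frac{5115}{8} \approx 639.38$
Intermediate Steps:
$G{\left(t,V \right)} = -1 + V$ ($G{\left(t,V \right)} = V - 1 = -1 + V$)
$o{\left(P \right)} = - \frac{3}{4} - \frac{P}{8}$ ($o{\left(P \right)} = - \frac{1}{4} + \frac{-4 - P}{8} = - \frac{1}{4} - \left(\frac{1}{2} + \frac{P}{8}\right) = - \frac{3}{4} - \frac{P}{8}$)
$o{\left(-1 \right)} G{\left(4,-10 \right)} 93 = \left(- \frac{3}{4} - - \frac{1}{8}\right) \left(-1 - 10\right) 93 = \left(- \frac{3}{4} + \frac{1}{8}\right) \left(-11\right) 93 = \left(- \frac{5}{8}\right) \left(-11\right) 93 = \frac{55}{8} \cdot 93 = \frac{5115}{8}$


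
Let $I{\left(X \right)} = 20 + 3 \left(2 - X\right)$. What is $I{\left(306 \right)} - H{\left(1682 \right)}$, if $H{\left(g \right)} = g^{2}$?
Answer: $-2830016$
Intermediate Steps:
$I{\left(X \right)} = 26 - 3 X$ ($I{\left(X \right)} = 20 - \left(-6 + 3 X\right) = 26 - 3 X$)
$I{\left(306 \right)} - H{\left(1682 \right)} = \left(26 - 918\right) - 1682^{2} = \left(26 - 918\right) - 2829124 = -892 - 2829124 = -2830016$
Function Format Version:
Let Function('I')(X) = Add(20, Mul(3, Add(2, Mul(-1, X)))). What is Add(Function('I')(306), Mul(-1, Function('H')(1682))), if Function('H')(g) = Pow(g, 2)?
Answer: -2830016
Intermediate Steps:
Function('I')(X) = Add(26, Mul(-3, X)) (Function('I')(X) = Add(20, Add(6, Mul(-3, X))) = Add(26, Mul(-3, X)))
Add(Function('I')(306), Mul(-1, Function('H')(1682))) = Add(Add(26, Mul(-3, 306)), Mul(-1, Pow(1682, 2))) = Add(Add(26, -918), Mul(-1, 2829124)) = Add(-892, -2829124) = -2830016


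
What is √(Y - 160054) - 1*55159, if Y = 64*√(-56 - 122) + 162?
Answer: -55159 + 2*√(-39973 + 16*I*√178) ≈ -55158.0 + 399.87*I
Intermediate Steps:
Y = 162 + 64*I*√178 (Y = 64*√(-178) + 162 = 64*(I*√178) + 162 = 64*I*√178 + 162 = 162 + 64*I*√178 ≈ 162.0 + 853.87*I)
√(Y - 160054) - 1*55159 = √((162 + 64*I*√178) - 160054) - 1*55159 = √(-159892 + 64*I*√178) - 55159 = -55159 + √(-159892 + 64*I*√178)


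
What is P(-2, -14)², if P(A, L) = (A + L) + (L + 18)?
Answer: 144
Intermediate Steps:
P(A, L) = 18 + A + 2*L (P(A, L) = (A + L) + (18 + L) = 18 + A + 2*L)
P(-2, -14)² = (18 - 2 + 2*(-14))² = (18 - 2 - 28)² = (-12)² = 144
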